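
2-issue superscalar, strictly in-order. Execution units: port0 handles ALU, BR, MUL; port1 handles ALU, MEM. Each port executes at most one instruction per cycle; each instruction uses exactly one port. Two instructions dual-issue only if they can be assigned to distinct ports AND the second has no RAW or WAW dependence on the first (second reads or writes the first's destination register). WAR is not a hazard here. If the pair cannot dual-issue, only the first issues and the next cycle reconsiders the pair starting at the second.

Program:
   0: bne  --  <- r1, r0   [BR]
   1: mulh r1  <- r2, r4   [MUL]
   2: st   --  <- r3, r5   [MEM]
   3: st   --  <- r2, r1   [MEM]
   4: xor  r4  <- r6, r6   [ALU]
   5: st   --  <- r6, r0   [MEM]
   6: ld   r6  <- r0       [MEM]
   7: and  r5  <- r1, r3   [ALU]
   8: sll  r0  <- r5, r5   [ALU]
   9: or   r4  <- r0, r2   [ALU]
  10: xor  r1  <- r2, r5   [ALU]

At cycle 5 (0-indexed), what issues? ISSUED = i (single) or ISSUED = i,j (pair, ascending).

c0: i0 bne.BR  no-port BR/MUL
c1: i1&i2 mulh.MUL/st.MEM  2-wide
c2: i3&i4 st.MEM/xor.ALU  2-wide
c3: i5 st.MEM  no-port MEM/MEM
c4: i6&i7 ld.MEM/and.ALU  2-wide
c5: i8 sll.ALU  RAW r0
c6: i9&i10 or.ALU/xor.ALU  2-wide

ISSUED = 8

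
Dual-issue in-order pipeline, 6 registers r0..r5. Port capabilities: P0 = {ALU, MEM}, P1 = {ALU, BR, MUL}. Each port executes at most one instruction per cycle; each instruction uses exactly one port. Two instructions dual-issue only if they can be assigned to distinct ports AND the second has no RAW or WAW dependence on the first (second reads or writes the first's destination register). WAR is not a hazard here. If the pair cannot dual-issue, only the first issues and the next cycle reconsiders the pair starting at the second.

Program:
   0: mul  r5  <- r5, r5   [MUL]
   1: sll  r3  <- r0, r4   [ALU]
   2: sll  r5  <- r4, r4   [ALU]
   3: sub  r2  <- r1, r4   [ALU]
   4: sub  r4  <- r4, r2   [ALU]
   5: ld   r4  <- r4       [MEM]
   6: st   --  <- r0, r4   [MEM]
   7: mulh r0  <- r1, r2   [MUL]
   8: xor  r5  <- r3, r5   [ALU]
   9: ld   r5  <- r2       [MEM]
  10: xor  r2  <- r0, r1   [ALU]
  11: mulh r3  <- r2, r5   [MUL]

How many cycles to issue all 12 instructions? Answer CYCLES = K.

CYCLES = 8

t=0 i0,i1:mul;sll ; dual
t=1 i2,i3:sll;sub ; dual
t=2 i4:sub ; RAW+WAW r4
t=3 i5:ld ; no-port MEM/MEM
t=4 i6,i7:st;mulh ; dual
t=5 i8:xor ; WAW r5
t=6 i9,i10:ld;xor ; dual
t=7 i11:mulh ; tail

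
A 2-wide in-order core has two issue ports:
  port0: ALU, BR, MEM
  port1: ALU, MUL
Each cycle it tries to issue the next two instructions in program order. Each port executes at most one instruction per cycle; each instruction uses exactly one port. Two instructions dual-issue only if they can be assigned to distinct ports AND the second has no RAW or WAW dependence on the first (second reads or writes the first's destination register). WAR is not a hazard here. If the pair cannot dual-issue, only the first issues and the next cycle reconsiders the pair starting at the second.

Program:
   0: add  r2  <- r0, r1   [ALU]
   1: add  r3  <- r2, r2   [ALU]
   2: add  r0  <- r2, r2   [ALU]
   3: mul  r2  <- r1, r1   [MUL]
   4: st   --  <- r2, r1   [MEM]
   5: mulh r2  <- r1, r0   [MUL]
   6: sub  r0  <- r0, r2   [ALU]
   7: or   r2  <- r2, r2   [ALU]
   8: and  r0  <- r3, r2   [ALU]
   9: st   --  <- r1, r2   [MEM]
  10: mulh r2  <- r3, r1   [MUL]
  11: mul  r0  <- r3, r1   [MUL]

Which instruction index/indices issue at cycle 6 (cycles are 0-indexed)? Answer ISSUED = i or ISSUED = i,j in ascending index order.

ISSUED = 10

  cy0 -> i0 (add) RAW r2
  cy1 -> i1/i2 (add+add) 2-wide
  cy2 -> i3 (mul) RAW r2
  cy3 -> i4/i5 (st+mulh) 2-wide
  cy4 -> i6/i7 (sub+or) 2-wide
  cy5 -> i8/i9 (and+st) 2-wide
  cy6 -> i10 (mulh) no-port MUL/MUL
  cy7 -> i11 (mul) tail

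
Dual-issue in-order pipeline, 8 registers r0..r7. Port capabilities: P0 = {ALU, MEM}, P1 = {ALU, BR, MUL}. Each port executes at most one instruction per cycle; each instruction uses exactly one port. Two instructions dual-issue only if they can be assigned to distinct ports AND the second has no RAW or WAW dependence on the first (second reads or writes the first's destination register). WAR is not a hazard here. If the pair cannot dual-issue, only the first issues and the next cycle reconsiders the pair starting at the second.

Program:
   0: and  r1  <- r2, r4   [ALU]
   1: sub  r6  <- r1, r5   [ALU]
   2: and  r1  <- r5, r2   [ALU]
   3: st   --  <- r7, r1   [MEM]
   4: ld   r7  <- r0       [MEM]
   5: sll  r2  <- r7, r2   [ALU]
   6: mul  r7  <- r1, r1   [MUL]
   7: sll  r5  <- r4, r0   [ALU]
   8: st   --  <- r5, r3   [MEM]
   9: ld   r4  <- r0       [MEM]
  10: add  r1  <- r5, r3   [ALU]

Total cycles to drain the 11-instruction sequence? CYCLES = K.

CYCLES = 8

0. and @i0  | RAW r1
1. sub+and @i1&i2  | 2-wide
2. st @i3  | no-port MEM/MEM
3. ld @i4  | RAW r7
4. sll+mul @i5&i6  | 2-wide
5. sll @i7  | RAW r5
6. st @i8  | no-port MEM/MEM
7. ld+add @i9&i10  | 2-wide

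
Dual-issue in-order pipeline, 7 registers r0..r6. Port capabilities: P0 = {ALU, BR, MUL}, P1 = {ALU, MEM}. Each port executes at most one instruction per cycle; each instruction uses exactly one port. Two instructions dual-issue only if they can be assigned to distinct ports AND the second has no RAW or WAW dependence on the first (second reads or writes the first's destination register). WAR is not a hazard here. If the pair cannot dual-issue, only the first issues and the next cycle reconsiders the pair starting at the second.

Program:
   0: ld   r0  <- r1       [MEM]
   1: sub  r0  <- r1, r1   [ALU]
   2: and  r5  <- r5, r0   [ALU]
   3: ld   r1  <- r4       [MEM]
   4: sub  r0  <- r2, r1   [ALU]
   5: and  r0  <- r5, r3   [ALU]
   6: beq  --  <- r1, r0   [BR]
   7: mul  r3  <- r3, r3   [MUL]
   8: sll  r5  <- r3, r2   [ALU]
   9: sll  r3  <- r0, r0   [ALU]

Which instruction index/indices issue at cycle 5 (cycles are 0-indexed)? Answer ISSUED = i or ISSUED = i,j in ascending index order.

t=0 i0:ld ; WAW r0
t=1 i1:sub ; RAW r0
t=2 i2+i3:and ld ; pair
t=3 i4:sub ; WAW r0
t=4 i5:and ; RAW r0
t=5 i6:beq ; no-port BR/MUL
t=6 i7:mul ; RAW r3
t=7 i8+i9:sll sll ; pair

ISSUED = 6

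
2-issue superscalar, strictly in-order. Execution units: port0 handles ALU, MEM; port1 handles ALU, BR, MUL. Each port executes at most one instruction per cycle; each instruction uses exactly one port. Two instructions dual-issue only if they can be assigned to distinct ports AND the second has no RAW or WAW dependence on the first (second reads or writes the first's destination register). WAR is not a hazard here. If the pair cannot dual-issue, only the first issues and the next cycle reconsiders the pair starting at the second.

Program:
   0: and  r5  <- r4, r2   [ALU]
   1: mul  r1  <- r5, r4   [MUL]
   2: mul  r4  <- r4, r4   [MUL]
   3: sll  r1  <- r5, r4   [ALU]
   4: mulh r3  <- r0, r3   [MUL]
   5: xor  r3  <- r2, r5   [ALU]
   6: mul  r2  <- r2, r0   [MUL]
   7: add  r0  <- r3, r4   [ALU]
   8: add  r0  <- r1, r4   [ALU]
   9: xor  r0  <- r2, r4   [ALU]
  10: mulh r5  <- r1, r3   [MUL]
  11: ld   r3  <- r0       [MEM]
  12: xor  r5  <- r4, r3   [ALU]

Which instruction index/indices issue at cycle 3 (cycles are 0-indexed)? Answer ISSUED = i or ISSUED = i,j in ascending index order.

t=0 i0:and.ALU ; RAW r5
t=1 i1:mul.MUL ; no-port MUL/MUL
t=2 i2:mul.MUL ; RAW r4
t=3 i3,i4:sll.ALU mulh.MUL ; 2-wide
t=4 i5,i6:xor.ALU mul.MUL ; 2-wide
t=5 i7:add.ALU ; WAW r0
t=6 i8:add.ALU ; WAW r0
t=7 i9,i10:xor.ALU mulh.MUL ; 2-wide
t=8 i11:ld.MEM ; RAW r3
t=9 i12:xor.ALU ; tail

ISSUED = 3,4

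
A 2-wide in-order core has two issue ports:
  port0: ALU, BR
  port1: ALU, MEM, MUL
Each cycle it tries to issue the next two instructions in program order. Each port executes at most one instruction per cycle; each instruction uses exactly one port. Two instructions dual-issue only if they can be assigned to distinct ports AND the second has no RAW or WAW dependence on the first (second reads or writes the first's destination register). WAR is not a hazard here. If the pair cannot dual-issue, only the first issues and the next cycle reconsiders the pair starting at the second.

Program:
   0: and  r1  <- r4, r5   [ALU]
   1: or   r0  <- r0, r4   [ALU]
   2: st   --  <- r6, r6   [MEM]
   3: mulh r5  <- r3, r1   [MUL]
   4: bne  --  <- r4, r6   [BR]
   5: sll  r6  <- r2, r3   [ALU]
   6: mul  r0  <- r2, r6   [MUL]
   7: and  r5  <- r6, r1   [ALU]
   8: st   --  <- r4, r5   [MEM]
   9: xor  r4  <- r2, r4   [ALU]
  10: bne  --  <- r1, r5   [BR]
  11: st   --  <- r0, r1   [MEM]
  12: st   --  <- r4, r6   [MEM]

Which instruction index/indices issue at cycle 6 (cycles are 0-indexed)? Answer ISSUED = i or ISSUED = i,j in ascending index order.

ISSUED = 10,11

c0: i0,i1 and.ALU+or.ALU  dual
c1: i2 st.MEM  no-port MEM/MUL
c2: i3,i4 mulh.MUL+bne.BR  dual
c3: i5 sll.ALU  RAW r6
c4: i6,i7 mul.MUL+and.ALU  dual
c5: i8,i9 st.MEM+xor.ALU  dual
c6: i10,i11 bne.BR+st.MEM  dual
c7: i12 st.MEM  tail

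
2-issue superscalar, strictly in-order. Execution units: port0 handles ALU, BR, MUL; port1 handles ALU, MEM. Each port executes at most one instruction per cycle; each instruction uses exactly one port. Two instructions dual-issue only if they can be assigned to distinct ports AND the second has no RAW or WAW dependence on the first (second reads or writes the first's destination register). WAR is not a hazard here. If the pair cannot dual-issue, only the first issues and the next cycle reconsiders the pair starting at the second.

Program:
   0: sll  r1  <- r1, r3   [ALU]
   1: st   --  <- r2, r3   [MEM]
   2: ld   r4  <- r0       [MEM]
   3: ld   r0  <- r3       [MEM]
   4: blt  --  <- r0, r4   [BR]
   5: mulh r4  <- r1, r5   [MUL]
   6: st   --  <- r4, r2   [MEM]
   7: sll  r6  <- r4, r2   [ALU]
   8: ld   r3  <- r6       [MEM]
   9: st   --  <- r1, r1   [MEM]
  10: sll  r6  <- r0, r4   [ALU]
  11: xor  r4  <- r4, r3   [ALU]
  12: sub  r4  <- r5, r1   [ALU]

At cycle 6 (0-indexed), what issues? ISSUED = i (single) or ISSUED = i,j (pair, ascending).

ISSUED = 8

t=0 i0,i1:sll+st ; 2-wide
t=1 i2:ld ; no-port MEM/MEM
t=2 i3:ld ; RAW r0
t=3 i4:blt ; no-port BR/MUL
t=4 i5:mulh ; RAW r4
t=5 i6,i7:st+sll ; 2-wide
t=6 i8:ld ; no-port MEM/MEM
t=7 i9,i10:st+sll ; 2-wide
t=8 i11:xor ; WAW r4
t=9 i12:sub ; tail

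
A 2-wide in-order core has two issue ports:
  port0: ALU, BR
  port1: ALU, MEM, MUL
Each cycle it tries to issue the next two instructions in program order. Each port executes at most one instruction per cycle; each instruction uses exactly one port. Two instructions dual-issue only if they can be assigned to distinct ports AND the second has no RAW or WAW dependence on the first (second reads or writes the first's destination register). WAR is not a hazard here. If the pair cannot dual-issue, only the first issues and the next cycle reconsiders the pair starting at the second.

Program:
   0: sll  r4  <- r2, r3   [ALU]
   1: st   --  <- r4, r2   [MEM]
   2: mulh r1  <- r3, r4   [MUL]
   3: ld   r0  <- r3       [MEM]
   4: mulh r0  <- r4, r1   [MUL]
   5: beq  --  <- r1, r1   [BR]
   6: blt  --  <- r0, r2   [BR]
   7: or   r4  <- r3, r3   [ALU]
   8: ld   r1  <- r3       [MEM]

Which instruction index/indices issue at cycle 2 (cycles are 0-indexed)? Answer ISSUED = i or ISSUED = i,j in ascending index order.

[0] i0  sll  -- RAW r4
[1] i1  st  -- no-port MEM/MUL
[2] i2  mulh  -- no-port MUL/MEM
[3] i3  ld  -- no-port MEM/MUL
[4] i4&i5  mulh/beq  -- pair
[5] i6&i7  blt/or  -- pair
[6] i8  ld  -- tail

ISSUED = 2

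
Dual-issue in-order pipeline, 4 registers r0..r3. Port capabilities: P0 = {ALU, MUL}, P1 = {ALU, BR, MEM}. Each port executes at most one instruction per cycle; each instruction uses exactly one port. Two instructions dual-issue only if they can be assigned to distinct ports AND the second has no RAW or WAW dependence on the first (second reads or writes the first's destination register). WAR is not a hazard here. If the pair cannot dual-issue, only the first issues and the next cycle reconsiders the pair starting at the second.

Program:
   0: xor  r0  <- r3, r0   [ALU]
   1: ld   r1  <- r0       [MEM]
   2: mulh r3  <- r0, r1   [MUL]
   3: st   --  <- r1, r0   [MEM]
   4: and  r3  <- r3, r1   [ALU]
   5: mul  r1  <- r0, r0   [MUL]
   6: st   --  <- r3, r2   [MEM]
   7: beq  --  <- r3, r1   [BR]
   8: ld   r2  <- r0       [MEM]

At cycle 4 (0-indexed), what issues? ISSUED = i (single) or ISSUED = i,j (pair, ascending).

  cy0 -> i0 (xor.ALU) RAW r0
  cy1 -> i1 (ld.MEM) RAW r1
  cy2 -> i2/i3 (mulh.MUL st.MEM) pair
  cy3 -> i4/i5 (and.ALU mul.MUL) pair
  cy4 -> i6 (st.MEM) no-port MEM/BR
  cy5 -> i7 (beq.BR) no-port BR/MEM
  cy6 -> i8 (ld.MEM) tail

ISSUED = 6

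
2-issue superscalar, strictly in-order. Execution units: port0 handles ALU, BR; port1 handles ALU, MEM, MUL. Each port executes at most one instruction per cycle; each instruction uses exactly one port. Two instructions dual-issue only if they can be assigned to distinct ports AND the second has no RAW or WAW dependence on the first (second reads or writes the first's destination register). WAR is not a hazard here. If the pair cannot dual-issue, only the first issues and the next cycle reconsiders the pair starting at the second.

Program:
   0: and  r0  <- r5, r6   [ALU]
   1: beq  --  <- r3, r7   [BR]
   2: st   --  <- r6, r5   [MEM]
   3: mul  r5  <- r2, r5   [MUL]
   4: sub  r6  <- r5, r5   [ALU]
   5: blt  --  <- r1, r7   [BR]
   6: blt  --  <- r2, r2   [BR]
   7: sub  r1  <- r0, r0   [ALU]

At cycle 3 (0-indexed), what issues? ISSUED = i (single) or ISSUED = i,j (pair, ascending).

c0: i0,i1 and/beq  2-wide
c1: i2 st  no-port MEM/MUL
c2: i3 mul  RAW r5
c3: i4,i5 sub/blt  2-wide
c4: i6,i7 blt/sub  2-wide

ISSUED = 4,5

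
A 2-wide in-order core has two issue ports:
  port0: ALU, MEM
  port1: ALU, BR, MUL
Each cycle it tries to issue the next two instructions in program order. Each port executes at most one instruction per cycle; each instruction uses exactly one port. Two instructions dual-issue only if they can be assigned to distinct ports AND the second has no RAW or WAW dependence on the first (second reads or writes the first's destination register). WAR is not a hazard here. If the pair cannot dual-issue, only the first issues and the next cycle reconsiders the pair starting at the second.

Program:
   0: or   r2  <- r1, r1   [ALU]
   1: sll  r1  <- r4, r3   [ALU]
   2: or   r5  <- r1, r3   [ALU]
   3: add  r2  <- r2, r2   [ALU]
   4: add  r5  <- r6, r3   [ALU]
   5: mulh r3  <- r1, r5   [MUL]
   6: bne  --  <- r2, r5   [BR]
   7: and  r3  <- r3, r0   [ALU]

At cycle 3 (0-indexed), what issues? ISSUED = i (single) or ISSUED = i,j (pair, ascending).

ISSUED = 5

t=0 i0/i1:or.ALU/sll.ALU ; 2-wide
t=1 i2/i3:or.ALU/add.ALU ; 2-wide
t=2 i4:add.ALU ; RAW r5
t=3 i5:mulh.MUL ; no-port MUL/BR
t=4 i6/i7:bne.BR/and.ALU ; 2-wide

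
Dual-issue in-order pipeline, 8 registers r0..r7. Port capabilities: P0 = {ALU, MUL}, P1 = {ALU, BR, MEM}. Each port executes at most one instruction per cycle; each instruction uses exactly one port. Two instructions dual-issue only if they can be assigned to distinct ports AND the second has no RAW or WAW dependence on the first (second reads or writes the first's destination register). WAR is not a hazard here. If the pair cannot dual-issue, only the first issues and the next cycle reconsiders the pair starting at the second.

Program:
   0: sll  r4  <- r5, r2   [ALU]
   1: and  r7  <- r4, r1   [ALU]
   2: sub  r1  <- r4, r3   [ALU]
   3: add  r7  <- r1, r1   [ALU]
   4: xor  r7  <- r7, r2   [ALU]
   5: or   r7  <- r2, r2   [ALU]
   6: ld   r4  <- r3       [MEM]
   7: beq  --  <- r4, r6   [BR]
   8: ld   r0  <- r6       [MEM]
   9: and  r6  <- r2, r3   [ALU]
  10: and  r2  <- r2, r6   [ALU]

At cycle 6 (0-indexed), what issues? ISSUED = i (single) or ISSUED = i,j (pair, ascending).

#0 head=0: sll.ALU i0 RAW r4
#1 head=1: and.ALU+sub.ALU i1,i2 pair
#2 head=3: add.ALU i3 RAW+WAW r7
#3 head=4: xor.ALU i4 WAW r7
#4 head=5: or.ALU+ld.MEM i5,i6 pair
#5 head=7: beq.BR i7 no-port BR/MEM
#6 head=8: ld.MEM+and.ALU i8,i9 pair
#7 head=10: and.ALU i10 tail

ISSUED = 8,9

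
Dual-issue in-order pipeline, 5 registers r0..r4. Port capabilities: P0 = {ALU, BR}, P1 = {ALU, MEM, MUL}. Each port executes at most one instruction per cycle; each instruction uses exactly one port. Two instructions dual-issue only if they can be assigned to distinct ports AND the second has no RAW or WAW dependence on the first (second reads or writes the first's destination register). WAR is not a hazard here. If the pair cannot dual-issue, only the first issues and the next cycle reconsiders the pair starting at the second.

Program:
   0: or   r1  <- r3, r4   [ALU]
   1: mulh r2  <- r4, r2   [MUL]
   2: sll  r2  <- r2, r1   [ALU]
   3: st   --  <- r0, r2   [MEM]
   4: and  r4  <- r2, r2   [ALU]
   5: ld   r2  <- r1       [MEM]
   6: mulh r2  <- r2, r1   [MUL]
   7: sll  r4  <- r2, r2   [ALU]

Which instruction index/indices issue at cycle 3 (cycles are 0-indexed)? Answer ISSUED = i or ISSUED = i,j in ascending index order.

[0] i0,i1  or.ALU;mulh.MUL  -- 2-wide
[1] i2  sll.ALU  -- RAW r2
[2] i3,i4  st.MEM;and.ALU  -- 2-wide
[3] i5  ld.MEM  -- no-port MEM/MUL
[4] i6  mulh.MUL  -- RAW r2
[5] i7  sll.ALU  -- tail

ISSUED = 5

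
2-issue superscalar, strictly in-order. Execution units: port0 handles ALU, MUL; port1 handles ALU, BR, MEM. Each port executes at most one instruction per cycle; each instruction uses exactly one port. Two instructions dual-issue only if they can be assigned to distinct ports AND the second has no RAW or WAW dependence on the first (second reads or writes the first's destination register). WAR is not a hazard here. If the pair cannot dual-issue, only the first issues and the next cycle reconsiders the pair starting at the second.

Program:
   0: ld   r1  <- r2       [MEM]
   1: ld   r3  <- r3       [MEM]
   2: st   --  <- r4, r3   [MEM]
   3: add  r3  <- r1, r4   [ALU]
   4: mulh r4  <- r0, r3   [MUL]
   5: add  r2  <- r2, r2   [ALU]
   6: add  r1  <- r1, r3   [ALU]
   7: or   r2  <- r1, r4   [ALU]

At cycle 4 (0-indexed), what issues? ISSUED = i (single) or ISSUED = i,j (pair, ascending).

ISSUED = 6

c0: i0 ld.MEM  no-port MEM/MEM
c1: i1 ld.MEM  no-port MEM/MEM
c2: i2/i3 st.MEM/add.ALU  dual
c3: i4/i5 mulh.MUL/add.ALU  dual
c4: i6 add.ALU  RAW r1
c5: i7 or.ALU  tail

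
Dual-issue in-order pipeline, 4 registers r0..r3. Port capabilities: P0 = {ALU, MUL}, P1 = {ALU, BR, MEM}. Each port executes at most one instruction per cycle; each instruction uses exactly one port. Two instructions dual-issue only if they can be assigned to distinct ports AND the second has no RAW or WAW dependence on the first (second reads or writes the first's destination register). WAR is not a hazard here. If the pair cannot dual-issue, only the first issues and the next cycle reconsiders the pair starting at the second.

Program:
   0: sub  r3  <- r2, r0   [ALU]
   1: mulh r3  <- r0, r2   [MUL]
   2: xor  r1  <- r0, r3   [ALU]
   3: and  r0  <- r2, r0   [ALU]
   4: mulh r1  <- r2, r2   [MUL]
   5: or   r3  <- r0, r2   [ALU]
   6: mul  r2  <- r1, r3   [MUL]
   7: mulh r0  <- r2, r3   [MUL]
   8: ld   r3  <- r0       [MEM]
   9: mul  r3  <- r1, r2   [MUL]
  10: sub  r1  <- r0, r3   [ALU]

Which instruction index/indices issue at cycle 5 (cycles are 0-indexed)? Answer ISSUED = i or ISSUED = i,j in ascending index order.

ISSUED = 7

  cy0 -> i0 (sub) WAW r3
  cy1 -> i1 (mulh) RAW r3
  cy2 -> i2/i3 (xor+and) dual
  cy3 -> i4/i5 (mulh+or) dual
  cy4 -> i6 (mul) no-port MUL/MUL
  cy5 -> i7 (mulh) RAW r0
  cy6 -> i8 (ld) WAW r3
  cy7 -> i9 (mul) RAW r3
  cy8 -> i10 (sub) tail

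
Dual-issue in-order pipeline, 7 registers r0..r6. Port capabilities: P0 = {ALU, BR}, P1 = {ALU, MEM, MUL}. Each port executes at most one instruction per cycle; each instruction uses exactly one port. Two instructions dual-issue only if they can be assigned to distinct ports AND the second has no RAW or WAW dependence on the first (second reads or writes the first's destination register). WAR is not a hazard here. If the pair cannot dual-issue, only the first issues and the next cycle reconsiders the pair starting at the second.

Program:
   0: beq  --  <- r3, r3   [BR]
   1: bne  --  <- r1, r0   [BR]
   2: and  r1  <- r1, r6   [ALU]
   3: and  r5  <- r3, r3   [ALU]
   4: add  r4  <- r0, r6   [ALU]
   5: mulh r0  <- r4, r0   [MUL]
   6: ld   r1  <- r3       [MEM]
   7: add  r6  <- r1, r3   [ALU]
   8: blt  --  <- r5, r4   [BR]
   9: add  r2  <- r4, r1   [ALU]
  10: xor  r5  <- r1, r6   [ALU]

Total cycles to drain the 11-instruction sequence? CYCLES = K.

CYCLES = 7

[0] i0  beq  -- no-port BR/BR
[1] i1,i2  bne;and  -- dual
[2] i3,i4  and;add  -- dual
[3] i5  mulh  -- no-port MUL/MEM
[4] i6  ld  -- RAW r1
[5] i7,i8  add;blt  -- dual
[6] i9,i10  add;xor  -- dual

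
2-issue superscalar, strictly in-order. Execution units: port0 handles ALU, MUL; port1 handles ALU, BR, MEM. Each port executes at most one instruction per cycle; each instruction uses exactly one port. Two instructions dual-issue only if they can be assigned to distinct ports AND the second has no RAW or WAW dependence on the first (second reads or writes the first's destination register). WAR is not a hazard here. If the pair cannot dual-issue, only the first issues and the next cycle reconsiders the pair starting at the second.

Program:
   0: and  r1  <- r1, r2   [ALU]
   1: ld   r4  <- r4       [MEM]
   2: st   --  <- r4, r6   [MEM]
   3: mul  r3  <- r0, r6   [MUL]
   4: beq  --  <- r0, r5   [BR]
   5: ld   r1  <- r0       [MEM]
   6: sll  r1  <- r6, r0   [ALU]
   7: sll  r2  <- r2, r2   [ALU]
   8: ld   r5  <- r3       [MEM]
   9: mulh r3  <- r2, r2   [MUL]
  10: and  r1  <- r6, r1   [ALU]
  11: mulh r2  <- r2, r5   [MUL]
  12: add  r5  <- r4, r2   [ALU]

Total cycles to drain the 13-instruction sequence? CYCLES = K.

CYCLES = 8

#0 head=0: and.ALU;ld.MEM i0/i1 dual
#1 head=2: st.MEM;mul.MUL i2/i3 dual
#2 head=4: beq.BR i4 no-port BR/MEM
#3 head=5: ld.MEM i5 WAW r1
#4 head=6: sll.ALU;sll.ALU i6/i7 dual
#5 head=8: ld.MEM;mulh.MUL i8/i9 dual
#6 head=10: and.ALU;mulh.MUL i10/i11 dual
#7 head=12: add.ALU i12 tail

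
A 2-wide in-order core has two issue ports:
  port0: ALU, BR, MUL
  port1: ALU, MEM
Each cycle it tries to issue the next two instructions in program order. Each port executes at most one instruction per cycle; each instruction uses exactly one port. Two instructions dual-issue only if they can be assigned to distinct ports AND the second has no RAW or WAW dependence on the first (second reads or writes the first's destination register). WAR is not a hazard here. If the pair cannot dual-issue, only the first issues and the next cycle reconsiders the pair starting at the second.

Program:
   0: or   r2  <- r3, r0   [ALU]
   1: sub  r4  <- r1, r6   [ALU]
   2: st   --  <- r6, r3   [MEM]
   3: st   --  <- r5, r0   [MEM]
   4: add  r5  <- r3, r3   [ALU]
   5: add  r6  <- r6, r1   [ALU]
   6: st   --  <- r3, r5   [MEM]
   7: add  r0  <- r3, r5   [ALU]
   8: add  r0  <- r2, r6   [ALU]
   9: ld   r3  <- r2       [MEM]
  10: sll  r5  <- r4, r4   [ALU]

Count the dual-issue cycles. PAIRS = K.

PAIRS = 4

c0: i0,i1 or.ALU/sub.ALU  2-wide
c1: i2 st.MEM  no-port MEM/MEM
c2: i3,i4 st.MEM/add.ALU  2-wide
c3: i5,i6 add.ALU/st.MEM  2-wide
c4: i7 add.ALU  WAW r0
c5: i8,i9 add.ALU/ld.MEM  2-wide
c6: i10 sll.ALU  tail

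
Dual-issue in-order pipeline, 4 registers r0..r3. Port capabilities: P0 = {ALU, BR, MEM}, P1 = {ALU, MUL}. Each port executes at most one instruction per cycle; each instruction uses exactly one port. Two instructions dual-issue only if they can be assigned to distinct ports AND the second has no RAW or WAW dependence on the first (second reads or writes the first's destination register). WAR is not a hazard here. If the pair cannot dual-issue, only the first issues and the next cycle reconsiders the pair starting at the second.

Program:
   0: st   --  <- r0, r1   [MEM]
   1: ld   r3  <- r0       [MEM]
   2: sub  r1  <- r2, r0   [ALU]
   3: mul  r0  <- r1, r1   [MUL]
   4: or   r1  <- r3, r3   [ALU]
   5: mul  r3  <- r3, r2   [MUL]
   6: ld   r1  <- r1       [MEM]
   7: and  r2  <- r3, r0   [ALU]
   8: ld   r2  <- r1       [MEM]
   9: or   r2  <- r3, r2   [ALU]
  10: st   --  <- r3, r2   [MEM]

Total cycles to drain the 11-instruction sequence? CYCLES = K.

t=0 i0:st.MEM ; no-port MEM/MEM
t=1 i1,i2:ld.MEM;sub.ALU ; 2-wide
t=2 i3,i4:mul.MUL;or.ALU ; 2-wide
t=3 i5,i6:mul.MUL;ld.MEM ; 2-wide
t=4 i7:and.ALU ; WAW r2
t=5 i8:ld.MEM ; RAW+WAW r2
t=6 i9:or.ALU ; RAW r2
t=7 i10:st.MEM ; tail

CYCLES = 8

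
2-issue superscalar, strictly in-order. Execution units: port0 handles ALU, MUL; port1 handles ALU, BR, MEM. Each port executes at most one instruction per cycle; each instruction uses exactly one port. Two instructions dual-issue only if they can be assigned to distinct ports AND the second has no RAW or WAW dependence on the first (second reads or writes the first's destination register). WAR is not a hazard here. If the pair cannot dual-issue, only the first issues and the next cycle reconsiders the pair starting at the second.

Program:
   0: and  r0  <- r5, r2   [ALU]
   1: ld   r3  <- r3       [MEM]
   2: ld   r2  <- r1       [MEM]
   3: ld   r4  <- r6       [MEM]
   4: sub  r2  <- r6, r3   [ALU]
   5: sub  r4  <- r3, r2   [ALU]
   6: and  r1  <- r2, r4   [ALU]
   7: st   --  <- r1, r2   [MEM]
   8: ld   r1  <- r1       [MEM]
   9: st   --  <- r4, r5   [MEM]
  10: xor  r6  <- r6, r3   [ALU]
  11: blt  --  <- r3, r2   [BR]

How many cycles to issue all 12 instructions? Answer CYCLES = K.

CYCLES = 9

  cy0 -> i0/i1 (and/ld) dual
  cy1 -> i2 (ld) no-port MEM/MEM
  cy2 -> i3/i4 (ld/sub) dual
  cy3 -> i5 (sub) RAW r4
  cy4 -> i6 (and) RAW r1
  cy5 -> i7 (st) no-port MEM/MEM
  cy6 -> i8 (ld) no-port MEM/MEM
  cy7 -> i9/i10 (st/xor) dual
  cy8 -> i11 (blt) tail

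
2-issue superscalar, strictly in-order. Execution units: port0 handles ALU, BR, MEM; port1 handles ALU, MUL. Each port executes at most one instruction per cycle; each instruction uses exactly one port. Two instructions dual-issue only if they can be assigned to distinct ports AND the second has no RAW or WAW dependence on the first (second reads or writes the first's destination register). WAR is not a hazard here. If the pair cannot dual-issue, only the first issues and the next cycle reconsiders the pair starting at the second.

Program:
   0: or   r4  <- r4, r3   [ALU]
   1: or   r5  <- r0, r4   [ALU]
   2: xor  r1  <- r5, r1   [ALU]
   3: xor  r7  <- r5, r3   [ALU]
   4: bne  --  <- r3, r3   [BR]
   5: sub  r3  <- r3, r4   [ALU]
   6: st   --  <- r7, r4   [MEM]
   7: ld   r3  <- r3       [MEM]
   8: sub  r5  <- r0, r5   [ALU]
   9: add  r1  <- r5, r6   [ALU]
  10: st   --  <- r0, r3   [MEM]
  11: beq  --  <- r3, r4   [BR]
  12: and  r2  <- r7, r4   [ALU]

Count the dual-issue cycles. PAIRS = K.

t=0 i0:or ; RAW r4
t=1 i1:or ; RAW r5
t=2 i2,i3:xor;xor ; 2-wide
t=3 i4,i5:bne;sub ; 2-wide
t=4 i6:st ; no-port MEM/MEM
t=5 i7,i8:ld;sub ; 2-wide
t=6 i9,i10:add;st ; 2-wide
t=7 i11,i12:beq;and ; 2-wide

PAIRS = 5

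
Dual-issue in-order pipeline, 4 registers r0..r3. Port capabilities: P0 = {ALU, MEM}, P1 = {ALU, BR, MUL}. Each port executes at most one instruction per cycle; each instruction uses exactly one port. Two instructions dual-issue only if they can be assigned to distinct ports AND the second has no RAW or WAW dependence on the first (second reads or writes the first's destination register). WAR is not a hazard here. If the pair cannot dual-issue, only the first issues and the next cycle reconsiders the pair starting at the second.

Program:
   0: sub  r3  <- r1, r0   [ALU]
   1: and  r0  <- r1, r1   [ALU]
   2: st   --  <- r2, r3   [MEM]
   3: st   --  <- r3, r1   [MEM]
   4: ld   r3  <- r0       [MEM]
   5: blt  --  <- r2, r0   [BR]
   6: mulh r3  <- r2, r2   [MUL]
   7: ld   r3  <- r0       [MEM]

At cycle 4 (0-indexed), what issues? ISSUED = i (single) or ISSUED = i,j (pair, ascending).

ISSUED = 6

0. sub.ALU;and.ALU @i0&i1  | dual
1. st.MEM @i2  | no-port MEM/MEM
2. st.MEM @i3  | no-port MEM/MEM
3. ld.MEM;blt.BR @i4&i5  | dual
4. mulh.MUL @i6  | WAW r3
5. ld.MEM @i7  | tail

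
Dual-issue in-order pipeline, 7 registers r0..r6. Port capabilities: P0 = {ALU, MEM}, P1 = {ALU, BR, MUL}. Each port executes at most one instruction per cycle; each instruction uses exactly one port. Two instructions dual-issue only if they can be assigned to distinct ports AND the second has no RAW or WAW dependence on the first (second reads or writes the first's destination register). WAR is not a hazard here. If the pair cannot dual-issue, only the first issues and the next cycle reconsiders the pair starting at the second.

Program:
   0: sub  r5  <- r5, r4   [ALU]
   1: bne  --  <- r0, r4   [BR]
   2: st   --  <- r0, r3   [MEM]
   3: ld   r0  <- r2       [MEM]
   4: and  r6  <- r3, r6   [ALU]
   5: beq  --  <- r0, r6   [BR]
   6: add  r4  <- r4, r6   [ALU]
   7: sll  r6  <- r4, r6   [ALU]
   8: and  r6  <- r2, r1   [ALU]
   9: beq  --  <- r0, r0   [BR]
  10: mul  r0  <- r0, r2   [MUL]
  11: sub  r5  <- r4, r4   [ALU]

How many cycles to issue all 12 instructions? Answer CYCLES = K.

CYCLES = 7

c0: i0/i1 sub.ALU;bne.BR  pair
c1: i2 st.MEM  no-port MEM/MEM
c2: i3/i4 ld.MEM;and.ALU  pair
c3: i5/i6 beq.BR;add.ALU  pair
c4: i7 sll.ALU  WAW r6
c5: i8/i9 and.ALU;beq.BR  pair
c6: i10/i11 mul.MUL;sub.ALU  pair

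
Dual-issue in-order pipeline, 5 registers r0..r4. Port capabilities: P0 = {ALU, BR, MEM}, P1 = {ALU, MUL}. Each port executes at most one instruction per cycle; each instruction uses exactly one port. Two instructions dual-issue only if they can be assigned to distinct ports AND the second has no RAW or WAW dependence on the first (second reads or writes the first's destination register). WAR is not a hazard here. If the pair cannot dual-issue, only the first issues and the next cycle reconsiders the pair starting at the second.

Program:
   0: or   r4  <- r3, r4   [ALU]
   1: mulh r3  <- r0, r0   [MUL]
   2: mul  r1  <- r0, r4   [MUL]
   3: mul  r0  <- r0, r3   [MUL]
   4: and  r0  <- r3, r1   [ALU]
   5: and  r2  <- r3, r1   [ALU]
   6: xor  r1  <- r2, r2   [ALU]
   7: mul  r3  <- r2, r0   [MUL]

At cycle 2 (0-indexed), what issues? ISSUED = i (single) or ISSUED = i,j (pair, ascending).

ISSUED = 3

#0 head=0: or/mulh i0/i1 2-wide
#1 head=2: mul i2 no-port MUL/MUL
#2 head=3: mul i3 WAW r0
#3 head=4: and/and i4/i5 2-wide
#4 head=6: xor/mul i6/i7 2-wide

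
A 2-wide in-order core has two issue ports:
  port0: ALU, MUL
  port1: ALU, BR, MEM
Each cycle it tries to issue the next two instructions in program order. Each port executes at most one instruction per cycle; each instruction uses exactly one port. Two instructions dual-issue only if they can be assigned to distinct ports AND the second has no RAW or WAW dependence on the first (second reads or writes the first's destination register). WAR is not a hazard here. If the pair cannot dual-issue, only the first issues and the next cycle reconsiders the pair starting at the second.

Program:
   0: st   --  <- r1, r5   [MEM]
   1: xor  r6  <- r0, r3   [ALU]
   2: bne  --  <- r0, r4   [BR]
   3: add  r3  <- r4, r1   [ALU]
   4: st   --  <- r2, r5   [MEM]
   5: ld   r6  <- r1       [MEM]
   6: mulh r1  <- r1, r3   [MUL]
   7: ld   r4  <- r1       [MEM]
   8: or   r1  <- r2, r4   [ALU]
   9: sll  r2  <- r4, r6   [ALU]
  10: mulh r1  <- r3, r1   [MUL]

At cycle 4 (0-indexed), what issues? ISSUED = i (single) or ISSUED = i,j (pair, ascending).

ISSUED = 7

c0: i0/i1 st.MEM+xor.ALU  dual
c1: i2/i3 bne.BR+add.ALU  dual
c2: i4 st.MEM  no-port MEM/MEM
c3: i5/i6 ld.MEM+mulh.MUL  dual
c4: i7 ld.MEM  RAW r4
c5: i8/i9 or.ALU+sll.ALU  dual
c6: i10 mulh.MUL  tail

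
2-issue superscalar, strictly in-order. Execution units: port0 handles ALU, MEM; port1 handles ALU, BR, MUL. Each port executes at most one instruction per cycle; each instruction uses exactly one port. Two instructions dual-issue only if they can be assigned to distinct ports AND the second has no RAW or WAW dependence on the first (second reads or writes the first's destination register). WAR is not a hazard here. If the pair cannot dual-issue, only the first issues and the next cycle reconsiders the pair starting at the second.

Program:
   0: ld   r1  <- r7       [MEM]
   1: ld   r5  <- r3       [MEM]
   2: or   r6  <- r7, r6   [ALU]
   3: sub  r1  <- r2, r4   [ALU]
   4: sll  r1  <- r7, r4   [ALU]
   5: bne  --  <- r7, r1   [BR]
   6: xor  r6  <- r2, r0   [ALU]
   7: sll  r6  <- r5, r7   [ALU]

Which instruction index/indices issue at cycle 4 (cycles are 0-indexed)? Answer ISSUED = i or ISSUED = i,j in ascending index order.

ISSUED = 5,6

#0 head=0: ld.MEM i0 no-port MEM/MEM
#1 head=1: ld.MEM or.ALU i1&i2 2-wide
#2 head=3: sub.ALU i3 WAW r1
#3 head=4: sll.ALU i4 RAW r1
#4 head=5: bne.BR xor.ALU i5&i6 2-wide
#5 head=7: sll.ALU i7 tail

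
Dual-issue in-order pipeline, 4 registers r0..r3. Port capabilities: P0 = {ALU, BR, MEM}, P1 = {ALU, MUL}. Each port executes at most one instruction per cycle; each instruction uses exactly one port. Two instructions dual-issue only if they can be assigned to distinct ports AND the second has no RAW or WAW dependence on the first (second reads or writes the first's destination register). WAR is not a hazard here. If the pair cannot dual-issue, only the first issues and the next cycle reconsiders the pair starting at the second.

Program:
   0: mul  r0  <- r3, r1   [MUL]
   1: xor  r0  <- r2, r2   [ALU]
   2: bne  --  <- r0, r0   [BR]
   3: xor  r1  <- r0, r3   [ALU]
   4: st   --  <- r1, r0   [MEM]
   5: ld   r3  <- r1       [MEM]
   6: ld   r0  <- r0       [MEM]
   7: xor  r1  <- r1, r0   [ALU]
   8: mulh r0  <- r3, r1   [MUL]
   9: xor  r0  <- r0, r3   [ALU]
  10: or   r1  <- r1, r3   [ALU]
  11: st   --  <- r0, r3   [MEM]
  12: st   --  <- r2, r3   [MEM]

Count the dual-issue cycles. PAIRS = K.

PAIRS = 2

[0] i0  mul  -- WAW r0
[1] i1  xor  -- RAW r0
[2] i2+i3  bne;xor  -- 2-wide
[3] i4  st  -- no-port MEM/MEM
[4] i5  ld  -- no-port MEM/MEM
[5] i6  ld  -- RAW r0
[6] i7  xor  -- RAW r1
[7] i8  mulh  -- RAW+WAW r0
[8] i9+i10  xor;or  -- 2-wide
[9] i11  st  -- no-port MEM/MEM
[10] i12  st  -- tail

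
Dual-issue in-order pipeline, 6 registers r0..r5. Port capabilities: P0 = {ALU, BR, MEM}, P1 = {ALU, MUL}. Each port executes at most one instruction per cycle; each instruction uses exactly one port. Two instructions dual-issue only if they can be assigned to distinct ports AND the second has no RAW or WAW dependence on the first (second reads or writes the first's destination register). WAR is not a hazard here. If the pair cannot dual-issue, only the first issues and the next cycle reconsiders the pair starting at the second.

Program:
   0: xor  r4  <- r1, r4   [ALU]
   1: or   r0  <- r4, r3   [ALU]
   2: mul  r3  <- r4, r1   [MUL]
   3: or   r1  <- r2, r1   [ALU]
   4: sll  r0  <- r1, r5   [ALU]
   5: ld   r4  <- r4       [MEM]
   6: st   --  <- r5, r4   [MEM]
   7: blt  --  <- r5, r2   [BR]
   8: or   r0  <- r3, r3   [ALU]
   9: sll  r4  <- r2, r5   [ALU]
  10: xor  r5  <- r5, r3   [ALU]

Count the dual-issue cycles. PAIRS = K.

PAIRS = 4

#0 head=0: xor.ALU i0 RAW r4
#1 head=1: or.ALU mul.MUL i1+i2 dual
#2 head=3: or.ALU i3 RAW r1
#3 head=4: sll.ALU ld.MEM i4+i5 dual
#4 head=6: st.MEM i6 no-port MEM/BR
#5 head=7: blt.BR or.ALU i7+i8 dual
#6 head=9: sll.ALU xor.ALU i9+i10 dual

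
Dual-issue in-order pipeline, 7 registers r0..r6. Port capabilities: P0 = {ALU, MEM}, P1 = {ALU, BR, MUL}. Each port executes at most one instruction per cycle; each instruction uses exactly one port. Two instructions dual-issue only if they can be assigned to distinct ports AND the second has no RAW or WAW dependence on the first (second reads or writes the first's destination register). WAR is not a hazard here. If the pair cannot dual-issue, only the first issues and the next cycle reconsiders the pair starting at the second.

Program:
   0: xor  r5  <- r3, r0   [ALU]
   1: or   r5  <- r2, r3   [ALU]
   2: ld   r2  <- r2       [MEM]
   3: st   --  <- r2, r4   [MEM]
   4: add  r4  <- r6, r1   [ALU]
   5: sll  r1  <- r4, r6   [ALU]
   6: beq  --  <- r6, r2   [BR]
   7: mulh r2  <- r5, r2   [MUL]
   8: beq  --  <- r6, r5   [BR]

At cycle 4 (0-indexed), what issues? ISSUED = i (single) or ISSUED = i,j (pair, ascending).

0. xor @i0  | WAW r5
1. or+ld @i1&i2  | pair
2. st+add @i3&i4  | pair
3. sll+beq @i5&i6  | pair
4. mulh @i7  | no-port MUL/BR
5. beq @i8  | tail

ISSUED = 7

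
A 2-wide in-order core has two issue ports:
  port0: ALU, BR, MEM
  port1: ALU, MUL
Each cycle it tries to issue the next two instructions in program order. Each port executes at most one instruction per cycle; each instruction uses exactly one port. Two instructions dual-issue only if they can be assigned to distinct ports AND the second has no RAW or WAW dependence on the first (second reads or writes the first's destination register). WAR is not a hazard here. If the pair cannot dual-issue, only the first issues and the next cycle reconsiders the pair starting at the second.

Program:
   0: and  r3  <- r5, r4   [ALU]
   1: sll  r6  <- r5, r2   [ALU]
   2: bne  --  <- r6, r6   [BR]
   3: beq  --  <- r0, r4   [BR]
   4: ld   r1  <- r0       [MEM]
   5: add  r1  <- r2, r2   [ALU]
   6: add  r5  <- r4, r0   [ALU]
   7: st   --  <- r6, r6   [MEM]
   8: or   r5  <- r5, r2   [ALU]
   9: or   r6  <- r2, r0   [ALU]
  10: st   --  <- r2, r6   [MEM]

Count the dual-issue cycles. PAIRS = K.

0. and.ALU;sll.ALU @i0,i1  | 2-wide
1. bne.BR @i2  | no-port BR/BR
2. beq.BR @i3  | no-port BR/MEM
3. ld.MEM @i4  | WAW r1
4. add.ALU;add.ALU @i5,i6  | 2-wide
5. st.MEM;or.ALU @i7,i8  | 2-wide
6. or.ALU @i9  | RAW r6
7. st.MEM @i10  | tail

PAIRS = 3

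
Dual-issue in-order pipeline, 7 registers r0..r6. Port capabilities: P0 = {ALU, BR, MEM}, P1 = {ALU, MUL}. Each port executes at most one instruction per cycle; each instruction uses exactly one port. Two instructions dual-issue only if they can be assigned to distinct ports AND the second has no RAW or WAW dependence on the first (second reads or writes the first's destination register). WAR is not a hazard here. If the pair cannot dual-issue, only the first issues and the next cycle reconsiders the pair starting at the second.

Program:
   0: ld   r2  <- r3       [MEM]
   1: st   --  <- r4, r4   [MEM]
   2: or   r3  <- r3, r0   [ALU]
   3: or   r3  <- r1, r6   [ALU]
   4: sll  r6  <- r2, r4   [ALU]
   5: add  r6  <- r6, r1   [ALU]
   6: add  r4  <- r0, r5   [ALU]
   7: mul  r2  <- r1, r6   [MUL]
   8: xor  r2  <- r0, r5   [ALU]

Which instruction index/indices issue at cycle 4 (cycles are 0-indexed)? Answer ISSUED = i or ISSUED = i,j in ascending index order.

c0: i0 ld.MEM  no-port MEM/MEM
c1: i1,i2 st.MEM or.ALU  dual
c2: i3,i4 or.ALU sll.ALU  dual
c3: i5,i6 add.ALU add.ALU  dual
c4: i7 mul.MUL  WAW r2
c5: i8 xor.ALU  tail

ISSUED = 7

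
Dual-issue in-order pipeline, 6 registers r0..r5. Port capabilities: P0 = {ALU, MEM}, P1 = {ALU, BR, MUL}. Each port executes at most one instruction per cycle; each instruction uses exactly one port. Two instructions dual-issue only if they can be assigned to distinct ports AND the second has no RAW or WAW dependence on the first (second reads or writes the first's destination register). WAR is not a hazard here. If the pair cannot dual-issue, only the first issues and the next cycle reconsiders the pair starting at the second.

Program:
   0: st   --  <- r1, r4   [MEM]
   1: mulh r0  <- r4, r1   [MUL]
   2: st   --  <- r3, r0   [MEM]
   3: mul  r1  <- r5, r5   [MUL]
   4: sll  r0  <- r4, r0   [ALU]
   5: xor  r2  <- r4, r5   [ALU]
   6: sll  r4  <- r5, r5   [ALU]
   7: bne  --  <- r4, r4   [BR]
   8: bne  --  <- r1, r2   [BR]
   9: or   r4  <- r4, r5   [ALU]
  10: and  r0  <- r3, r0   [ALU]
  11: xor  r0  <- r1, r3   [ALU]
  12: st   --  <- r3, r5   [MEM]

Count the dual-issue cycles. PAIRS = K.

  cy0 -> i0,i1 (st.MEM;mulh.MUL) dual
  cy1 -> i2,i3 (st.MEM;mul.MUL) dual
  cy2 -> i4,i5 (sll.ALU;xor.ALU) dual
  cy3 -> i6 (sll.ALU) RAW r4
  cy4 -> i7 (bne.BR) no-port BR/BR
  cy5 -> i8,i9 (bne.BR;or.ALU) dual
  cy6 -> i10 (and.ALU) WAW r0
  cy7 -> i11,i12 (xor.ALU;st.MEM) dual

PAIRS = 5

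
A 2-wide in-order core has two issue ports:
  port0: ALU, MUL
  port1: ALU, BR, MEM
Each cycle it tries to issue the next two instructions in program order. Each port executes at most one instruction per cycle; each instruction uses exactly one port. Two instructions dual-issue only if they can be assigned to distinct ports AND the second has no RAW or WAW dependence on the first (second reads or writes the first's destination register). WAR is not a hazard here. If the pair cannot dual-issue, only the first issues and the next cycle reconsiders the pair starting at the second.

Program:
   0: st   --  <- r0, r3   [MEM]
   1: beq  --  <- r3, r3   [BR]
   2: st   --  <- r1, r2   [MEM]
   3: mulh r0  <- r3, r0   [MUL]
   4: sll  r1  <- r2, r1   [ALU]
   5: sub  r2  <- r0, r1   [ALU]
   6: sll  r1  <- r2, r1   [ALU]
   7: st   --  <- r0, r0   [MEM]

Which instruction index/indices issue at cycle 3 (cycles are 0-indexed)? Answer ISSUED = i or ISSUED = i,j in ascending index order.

0. st @i0  | no-port MEM/BR
1. beq @i1  | no-port BR/MEM
2. st mulh @i2,i3  | 2-wide
3. sll @i4  | RAW r1
4. sub @i5  | RAW r2
5. sll st @i6,i7  | 2-wide

ISSUED = 4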